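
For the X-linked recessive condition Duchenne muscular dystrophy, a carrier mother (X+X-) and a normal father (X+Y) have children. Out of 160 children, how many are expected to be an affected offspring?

Cross: X+X- × X+Y
Offspring: 1 X+X+, 1 X+Y, 1 X+X-, 1 X-Y
Probability of an affected offspring: 1/4
Expected count = 1/4 × 160 = 40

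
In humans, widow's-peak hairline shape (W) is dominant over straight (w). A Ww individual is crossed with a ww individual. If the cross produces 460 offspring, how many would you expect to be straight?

Punnett square for Ww × ww:
Offspring genotypes: 2 Ww, 2 ww
widow's-peak: 2, straight: 2
straight: 2 out of 4 → fraction 1/2
Expected count = 1/2 × 460 = 230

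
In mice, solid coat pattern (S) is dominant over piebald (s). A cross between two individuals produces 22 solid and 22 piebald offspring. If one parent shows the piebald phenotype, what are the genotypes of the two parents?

Observed offspring: 22 solid, 22 piebald
The observed ratio simplifies to 1:1. One parent shows piebald, so its genotype must be ss. A 1:1 offspring split requires the other parent to be heterozygous (Ss).
Parent genotypes: ss × Ss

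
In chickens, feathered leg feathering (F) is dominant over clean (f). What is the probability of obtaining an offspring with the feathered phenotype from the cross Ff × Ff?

Punnett square for Ff × Ff:
Offspring genotypes: 1 FF, 2 Ff, 1 ff
Total offspring: 4
Count with target: 3
Probability: 3/4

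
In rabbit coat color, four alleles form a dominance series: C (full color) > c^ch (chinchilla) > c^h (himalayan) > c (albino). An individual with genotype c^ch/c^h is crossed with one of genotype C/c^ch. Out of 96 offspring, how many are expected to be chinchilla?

Cross: c^ch/c^h × C/c^ch
Allele dominance: C > c^ch > c^h > c
Offspring genotypes: 1 C/c^ch, 1 c^ch/c^ch, 1 C/c^h, 1 c^ch/c^h
Phenotype counts: 2 full color, 2 chinchilla
chinchilla: 2 out of 4 → fraction 1/2
Expected count = 1/2 × 96 = 48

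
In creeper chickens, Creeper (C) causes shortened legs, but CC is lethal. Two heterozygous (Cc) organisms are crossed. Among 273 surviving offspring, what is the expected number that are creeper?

Cross: Cc × Cc
Punnett square offspring (before lethality): 1 CC, 2 Cc, 1 cc
The CC genotype is lethal (embryos die); surviving offspring: 2 Cc, 1 cc
creeper: 2 out of 3 → fraction 2/3
Expected count = 2/3 × 273 = 182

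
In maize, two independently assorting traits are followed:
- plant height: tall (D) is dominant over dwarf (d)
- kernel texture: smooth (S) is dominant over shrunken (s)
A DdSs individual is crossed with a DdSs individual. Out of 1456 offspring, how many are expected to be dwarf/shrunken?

Dihybrid cross DdSs × DdSs — consider each gene separately:
plant height: Dd × Dd → 1 DD, 2 Dd, 1 dd → 3 D_ : 1 dd (out of 4)
kernel texture: Ss × Ss → 1 SS, 2 Ss, 1 ss → 3 S_ : 1 ss (out of 4)
Combine (counts out of 4 × 4 = 16): tall/smooth (D_S_) = 3×3 = 9; tall/shrunken (D_ss) = 3×1 = 3; dwarf/smooth (ddS_) = 1×3 = 3; dwarf/shrunken (ddss) = 1×1 = 1
Phenotype counts (out of 16): 9 tall/smooth, 3 tall/shrunken, 3 dwarf/smooth, 1 dwarf/shrunken
dwarf/shrunken: 1 out of 16 → fraction 1/16
Expected count = 1/16 × 1456 = 91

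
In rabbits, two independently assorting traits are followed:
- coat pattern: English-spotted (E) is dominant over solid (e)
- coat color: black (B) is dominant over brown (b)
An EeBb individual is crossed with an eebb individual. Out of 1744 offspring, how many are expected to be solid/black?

Dihybrid cross EeBb × eebb — consider each gene separately:
coat pattern: Ee × ee → 2 Ee, 2 ee → 2 E_ : 2 ee (out of 4)
coat color: Bb × bb → 2 Bb, 2 bb → 2 B_ : 2 bb (out of 4)
Combine (counts out of 4 × 4 = 16): English-spotted/black (E_B_) = 2×2 = 4; English-spotted/brown (E_bb) = 2×2 = 4; solid/black (eeB_) = 2×2 = 4; solid/brown (eebb) = 2×2 = 4
Phenotype counts (out of 16): 4 English-spotted/black, 4 English-spotted/brown, 4 solid/black, 4 solid/brown
solid/black: 4 out of 16 → fraction 1/4
Expected count = 1/4 × 1744 = 436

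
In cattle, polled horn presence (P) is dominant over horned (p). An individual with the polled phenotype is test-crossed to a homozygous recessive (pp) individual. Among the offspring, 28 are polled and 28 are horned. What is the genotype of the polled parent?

Test cross: ? × pp
Offspring: 28 polled, 28 horned — approximately 1:1.
A 1:1 ratio in a test cross indicates the unknown parent is heterozygous (Pp).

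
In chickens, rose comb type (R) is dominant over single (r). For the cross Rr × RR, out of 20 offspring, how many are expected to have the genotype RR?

Punnett square for Rr × RR:
Offspring genotypes: 2 RR, 2 Rr
Total offspring: 4
Count with target: 2
Probability: 2/4 = 1/2
Expected count = 1/2 × 20 = 10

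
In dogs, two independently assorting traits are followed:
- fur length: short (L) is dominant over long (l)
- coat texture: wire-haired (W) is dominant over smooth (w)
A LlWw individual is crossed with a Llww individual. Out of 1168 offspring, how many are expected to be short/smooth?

Dihybrid cross LlWw × Llww — consider each gene separately:
fur length: Ll × Ll → 1 LL, 2 Ll, 1 ll → 3 L_ : 1 ll (out of 4)
coat texture: Ww × ww → 2 Ww, 2 ww → 2 W_ : 2 ww (out of 4)
Combine (counts out of 4 × 4 = 16): short/wire-haired (L_W_) = 3×2 = 6; short/smooth (L_ww) = 3×2 = 6; long/wire-haired (llW_) = 1×2 = 2; long/smooth (llww) = 1×2 = 2
Phenotype counts (out of 16): 6 short/wire-haired, 6 short/smooth, 2 long/wire-haired, 2 long/smooth
short/smooth: 6 out of 16 → fraction 3/8
Expected count = 3/8 × 1168 = 438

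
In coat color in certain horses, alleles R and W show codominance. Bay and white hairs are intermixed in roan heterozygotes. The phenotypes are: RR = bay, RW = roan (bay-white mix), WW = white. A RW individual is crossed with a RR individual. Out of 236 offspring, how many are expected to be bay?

Punnett square for RW × RR:
Offspring genotypes: 2 RR, 2 RW
Phenotype counts: 2 bay, 2 roan (bay-white mix)
bay: 2 out of 4 → fraction 1/2
Expected count = 1/2 × 236 = 118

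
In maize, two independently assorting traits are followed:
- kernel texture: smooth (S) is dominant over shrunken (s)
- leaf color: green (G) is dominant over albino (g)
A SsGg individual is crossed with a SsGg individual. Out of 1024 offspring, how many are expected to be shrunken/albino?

Dihybrid cross SsGg × SsGg — consider each gene separately:
kernel texture: Ss × Ss → 1 SS, 2 Ss, 1 ss → 3 S_ : 1 ss (out of 4)
leaf color: Gg × Gg → 1 GG, 2 Gg, 1 gg → 3 G_ : 1 gg (out of 4)
Combine (counts out of 4 × 4 = 16): smooth/green (S_G_) = 3×3 = 9; smooth/albino (S_gg) = 3×1 = 3; shrunken/green (ssG_) = 1×3 = 3; shrunken/albino (ssgg) = 1×1 = 1
Phenotype counts (out of 16): 9 smooth/green, 3 smooth/albino, 3 shrunken/green, 1 shrunken/albino
shrunken/albino: 1 out of 16 → fraction 1/16
Expected count = 1/16 × 1024 = 64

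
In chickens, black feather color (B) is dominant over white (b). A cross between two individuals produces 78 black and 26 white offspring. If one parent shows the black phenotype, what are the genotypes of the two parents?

Observed offspring: 78 black, 26 white
The observed ratio simplifies to 3:1. White (bb) offspring appear, so each parent must contribute one b allele. The parent stated to show black carries B, so it is Bb. The other parent is then either Bb or bb: Bb × bb would give a 1:1 split, whereas Bb × Bb gives 3:1 — matching the data. So both parents are heterozygous (Bb × Bb).
Parent genotypes: Bb × Bb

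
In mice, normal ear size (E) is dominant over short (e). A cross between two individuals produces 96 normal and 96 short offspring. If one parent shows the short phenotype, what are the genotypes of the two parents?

Observed offspring: 96 normal, 96 short
The observed ratio simplifies to 1:1. One parent shows short, so its genotype must be ee. A 1:1 offspring split requires the other parent to be heterozygous (Ee).
Parent genotypes: ee × Ee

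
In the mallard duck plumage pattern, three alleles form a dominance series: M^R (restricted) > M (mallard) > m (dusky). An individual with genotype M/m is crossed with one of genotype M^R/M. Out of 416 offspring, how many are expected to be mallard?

Cross: M/m × M^R/M
Allele dominance: M^R > M > m
Offspring genotypes: 1 M^R/M, 1 M/M, 1 M^R/m, 1 M/m
Phenotype counts: 2 restricted, 2 mallard
mallard: 2 out of 4 → fraction 1/2
Expected count = 1/2 × 416 = 208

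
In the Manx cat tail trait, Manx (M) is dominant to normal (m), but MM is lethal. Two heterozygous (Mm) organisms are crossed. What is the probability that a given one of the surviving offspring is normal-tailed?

Cross: Mm × Mm
Punnett square offspring (before lethality): 1 MM, 2 Mm, 1 mm
The MM genotype is lethal (embryos die); surviving offspring: 2 Mm, 1 mm
normal-tailed: 1 out of 3
Probability: 1/3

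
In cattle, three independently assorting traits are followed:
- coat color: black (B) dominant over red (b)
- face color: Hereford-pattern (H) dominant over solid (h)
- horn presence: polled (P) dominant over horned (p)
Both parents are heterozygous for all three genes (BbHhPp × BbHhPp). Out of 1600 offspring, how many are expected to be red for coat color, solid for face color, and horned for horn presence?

Trihybrid cross: BbHhPp × BbHhPp
Each trait segregates independently with a 3:1 phenotypic ratio, so each gene contributes 3/4 (dominant) or 1/4 (recessive).
Target: red (coat color), solid (face color), horned (horn presence)
Probability = product of independent per-trait probabilities
= 1/4 × 1/4 × 1/4 = 1/64
Expected count = 1/64 × 1600 = 25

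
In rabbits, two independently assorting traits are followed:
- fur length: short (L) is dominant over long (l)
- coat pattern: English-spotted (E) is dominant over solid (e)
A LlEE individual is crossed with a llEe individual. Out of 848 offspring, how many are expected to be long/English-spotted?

Dihybrid cross LlEE × llEe — consider each gene separately:
fur length: Ll × ll → 2 Ll, 2 ll → 2 L_ : 2 ll (out of 4)
coat pattern: EE × Ee → 2 EE, 2 Ee → 4 E_ (out of 4)
Combine (counts out of 4 × 4 = 16): short/English-spotted (L_E_) = 2×4 = 8; long/English-spotted (llE_) = 2×4 = 8
Phenotype counts (out of 16): 8 short/English-spotted, 8 long/English-spotted
long/English-spotted: 8 out of 16 → fraction 1/2
Expected count = 1/2 × 848 = 424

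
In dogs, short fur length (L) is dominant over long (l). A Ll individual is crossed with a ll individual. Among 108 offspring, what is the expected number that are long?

Punnett square for Ll × ll:
Offspring genotypes: 2 Ll, 2 ll
short: 2, long: 2
long: 2 out of 4 → fraction 1/2
Expected count = 1/2 × 108 = 54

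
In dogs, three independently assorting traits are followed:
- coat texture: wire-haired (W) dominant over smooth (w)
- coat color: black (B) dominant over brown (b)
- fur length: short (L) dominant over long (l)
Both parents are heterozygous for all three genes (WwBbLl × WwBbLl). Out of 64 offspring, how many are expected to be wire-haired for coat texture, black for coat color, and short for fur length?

Trihybrid cross: WwBbLl × WwBbLl
Each trait segregates independently with a 3:1 phenotypic ratio, so each gene contributes 3/4 (dominant) or 1/4 (recessive).
Target: wire-haired (coat texture), black (coat color), short (fur length)
Probability = product of independent per-trait probabilities
= 3/4 × 3/4 × 3/4 = 27/64
Expected count = 27/64 × 64 = 27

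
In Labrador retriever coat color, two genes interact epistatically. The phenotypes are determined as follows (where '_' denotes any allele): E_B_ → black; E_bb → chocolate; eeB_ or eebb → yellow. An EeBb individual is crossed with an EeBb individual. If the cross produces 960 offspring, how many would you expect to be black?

Cross: EeBb × EeBb — consider each gene separately:
E gene: Ee × Ee → 1 EE, 2 Ee, 1 ee → 3 E_ : 1 ee (out of 4)
B gene: Bb × Bb → 1 BB, 2 Bb, 1 bb → 3 B_ : 1 bb (out of 4)
Genotype classes (out of 4 × 4 = 16): E_B_ = 3×3 = 9; E_bb = 3×1 = 3; eeB_ = 1×3 = 3; eebb = 1×1 = 1
Apply the phenotype rules: E_B_ (9) → black; E_bb (3) → chocolate; eeB_ (3) + eebb (1) → yellow
Phenotype counts (out of 16): 9 black, 3 chocolate, 4 yellow
black: 9 out of 16 → fraction 9/16
Expected count = 9/16 × 960 = 540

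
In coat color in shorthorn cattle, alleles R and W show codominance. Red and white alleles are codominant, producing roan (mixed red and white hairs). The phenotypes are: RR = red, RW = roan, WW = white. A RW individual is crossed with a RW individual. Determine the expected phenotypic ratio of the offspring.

Punnett square for RW × RW:
Offspring genotypes: 1 RR, 2 RW, 1 WW
Phenotype counts: 1 red, 2 roan, 1 white
Ratio: 1 red : 2 roan : 1 white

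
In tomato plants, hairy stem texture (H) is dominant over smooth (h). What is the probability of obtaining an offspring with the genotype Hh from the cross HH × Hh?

Punnett square for HH × Hh:
Offspring genotypes: 2 HH, 2 Hh
Total offspring: 4
Count with target: 2
Probability: 2/4 = 1/2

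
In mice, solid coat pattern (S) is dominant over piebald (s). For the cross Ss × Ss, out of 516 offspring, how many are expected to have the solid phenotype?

Punnett square for Ss × Ss:
Offspring genotypes: 1 SS, 2 Ss, 1 ss
Total offspring: 4
Count with target: 3
Probability: 3/4
Expected count = 3/4 × 516 = 387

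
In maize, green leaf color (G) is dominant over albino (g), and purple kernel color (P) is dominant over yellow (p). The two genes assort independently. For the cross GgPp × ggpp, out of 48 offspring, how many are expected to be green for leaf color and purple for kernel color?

Dihybrid cross GgPp × ggpp — consider each gene separately:
leaf color: Gg × gg → 2 Gg, 2 gg → 2 G_ : 2 gg (out of 4)
kernel color: Pp × pp → 2 Pp, 2 pp → 2 P_ : 2 pp (out of 4)
Looking for: green (G_) and purple (P_)
P(green) = 2/4, P(purple) = 2/4
P(both) = 2/4 × 2/4 = 4/16 = 1/4
Expected count = 1/4 × 48 = 12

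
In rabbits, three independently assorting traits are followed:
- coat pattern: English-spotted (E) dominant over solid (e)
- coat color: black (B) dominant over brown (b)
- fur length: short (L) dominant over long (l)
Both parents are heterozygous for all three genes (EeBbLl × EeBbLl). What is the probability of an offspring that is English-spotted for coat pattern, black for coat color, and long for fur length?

Trihybrid cross: EeBbLl × EeBbLl
Each trait segregates independently with a 3:1 phenotypic ratio, so each gene contributes 3/4 (dominant) or 1/4 (recessive).
Target: English-spotted (coat pattern), black (coat color), long (fur length)
Probability = product of independent per-trait probabilities
= 3/4 × 3/4 × 1/4 = 9/64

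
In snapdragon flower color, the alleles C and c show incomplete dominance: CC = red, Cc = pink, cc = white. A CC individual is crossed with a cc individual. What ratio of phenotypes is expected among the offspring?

Punnett square for CC × cc:
Offspring genotypes: 4 Cc
Phenotype counts: 4 pink
Ratio: all pink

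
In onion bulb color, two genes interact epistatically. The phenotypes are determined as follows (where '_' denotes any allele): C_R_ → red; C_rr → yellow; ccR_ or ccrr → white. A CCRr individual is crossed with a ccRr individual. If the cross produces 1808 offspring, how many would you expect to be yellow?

Cross: CCRr × ccRr — consider each gene separately:
C gene: CC × cc → 4 Cc → 4 C_ (out of 4)
R gene: Rr × Rr → 1 RR, 2 Rr, 1 rr → 3 R_ : 1 rr (out of 4)
Genotype classes (out of 4 × 4 = 16): C_R_ = 4×3 = 12; C_rr = 4×1 = 4
Apply the phenotype rules: C_R_ (12) → red; C_rr (4) → yellow
Phenotype counts (out of 16): 12 red, 4 yellow
yellow: 4 out of 16 → fraction 1/4
Expected count = 1/4 × 1808 = 452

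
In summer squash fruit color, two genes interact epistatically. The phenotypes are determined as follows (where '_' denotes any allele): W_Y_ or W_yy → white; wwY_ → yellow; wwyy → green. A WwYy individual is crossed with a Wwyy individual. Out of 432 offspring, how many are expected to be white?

Cross: WwYy × Wwyy — consider each gene separately:
W gene: Ww × Ww → 1 WW, 2 Ww, 1 ww → 3 W_ : 1 ww (out of 4)
Y gene: Yy × yy → 2 Yy, 2 yy → 2 Y_ : 2 yy (out of 4)
Genotype classes (out of 4 × 4 = 16): W_Y_ = 3×2 = 6; W_yy = 3×2 = 6; wwY_ = 1×2 = 2; wwyy = 1×2 = 2
Apply the phenotype rules: W_Y_ (6) + W_yy (6) → white; wwY_ (2) → yellow; wwyy (2) → green
Phenotype counts (out of 16): 12 white, 2 yellow, 2 green
white: 12 out of 16 → fraction 3/4
Expected count = 3/4 × 432 = 324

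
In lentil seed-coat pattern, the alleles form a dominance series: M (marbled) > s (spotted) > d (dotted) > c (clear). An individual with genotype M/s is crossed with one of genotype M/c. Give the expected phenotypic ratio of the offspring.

Cross: M/s × M/c
Allele dominance: M > s > d > c
Offspring genotypes: 1 M/M, 1 M/c, 1 M/s, 1 s/c
Phenotype counts: 3 marbled, 1 spotted
Ratio: 3 marbled : 1 spotted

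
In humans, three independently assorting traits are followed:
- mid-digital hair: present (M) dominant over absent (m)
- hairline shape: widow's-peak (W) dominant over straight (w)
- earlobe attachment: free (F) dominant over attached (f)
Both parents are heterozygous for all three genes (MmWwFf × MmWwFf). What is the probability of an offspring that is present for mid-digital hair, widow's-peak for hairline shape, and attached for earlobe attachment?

Trihybrid cross: MmWwFf × MmWwFf
Each trait segregates independently with a 3:1 phenotypic ratio, so each gene contributes 3/4 (dominant) or 1/4 (recessive).
Target: present (mid-digital hair), widow's-peak (hairline shape), attached (earlobe attachment)
Probability = product of independent per-trait probabilities
= 3/4 × 3/4 × 1/4 = 9/64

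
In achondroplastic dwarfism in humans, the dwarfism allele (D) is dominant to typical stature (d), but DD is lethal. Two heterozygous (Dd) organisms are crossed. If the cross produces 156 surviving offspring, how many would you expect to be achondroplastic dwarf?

Cross: Dd × Dd
Punnett square offspring (before lethality): 1 DD, 2 Dd, 1 dd
The DD genotype is lethal (embryos die); surviving offspring: 2 Dd, 1 dd
achondroplastic dwarf: 2 out of 3 → fraction 2/3
Expected count = 2/3 × 156 = 104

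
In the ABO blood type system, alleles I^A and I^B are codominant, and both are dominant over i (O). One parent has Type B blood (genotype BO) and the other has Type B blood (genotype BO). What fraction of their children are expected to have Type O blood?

Cross: BO × BO
Possible offspring genotypes: 1 BB, 2 BO, 1 OO
Blood type counts: 3 Type B, 1 Type O
Probability of Type O: 1/4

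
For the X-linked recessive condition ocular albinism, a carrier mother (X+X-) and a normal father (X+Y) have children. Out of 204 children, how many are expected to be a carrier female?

Cross: X+X- × X+Y
Offspring: 1 X+X+, 1 X+Y, 1 X+X-, 1 X-Y
Probability of a carrier female: 1/4
Expected count = 1/4 × 204 = 51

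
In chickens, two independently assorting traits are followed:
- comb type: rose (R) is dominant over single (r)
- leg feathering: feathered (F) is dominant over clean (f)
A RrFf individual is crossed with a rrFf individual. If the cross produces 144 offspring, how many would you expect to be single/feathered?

Dihybrid cross RrFf × rrFf — consider each gene separately:
comb type: Rr × rr → 2 Rr, 2 rr → 2 R_ : 2 rr (out of 4)
leg feathering: Ff × Ff → 1 FF, 2 Ff, 1 ff → 3 F_ : 1 ff (out of 4)
Combine (counts out of 4 × 4 = 16): rose/feathered (R_F_) = 2×3 = 6; rose/clean (R_ff) = 2×1 = 2; single/feathered (rrF_) = 2×3 = 6; single/clean (rrff) = 2×1 = 2
Phenotype counts (out of 16): 6 rose/feathered, 2 rose/clean, 6 single/feathered, 2 single/clean
single/feathered: 6 out of 16 → fraction 3/8
Expected count = 3/8 × 144 = 54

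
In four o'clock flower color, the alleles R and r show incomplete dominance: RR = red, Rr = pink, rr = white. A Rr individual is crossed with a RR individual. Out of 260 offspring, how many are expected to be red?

Punnett square for Rr × RR:
Offspring genotypes: 2 RR, 2 Rr
Phenotype counts: 2 red, 2 pink
red: 2 out of 4 → fraction 1/2
Expected count = 1/2 × 260 = 130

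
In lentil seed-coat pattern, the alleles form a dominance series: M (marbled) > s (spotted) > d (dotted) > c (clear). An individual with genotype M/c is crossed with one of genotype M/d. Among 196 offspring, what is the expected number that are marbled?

Cross: M/c × M/d
Allele dominance: M > s > d > c
Offspring genotypes: 1 M/M, 1 M/d, 1 M/c, 1 d/c
Phenotype counts: 3 marbled, 1 dotted
marbled: 3 out of 4 → fraction 3/4
Expected count = 3/4 × 196 = 147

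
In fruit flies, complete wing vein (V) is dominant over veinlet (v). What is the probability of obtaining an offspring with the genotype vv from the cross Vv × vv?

Punnett square for Vv × vv:
Offspring genotypes: 2 Vv, 2 vv
Total offspring: 4
Count with target: 2
Probability: 2/4 = 1/2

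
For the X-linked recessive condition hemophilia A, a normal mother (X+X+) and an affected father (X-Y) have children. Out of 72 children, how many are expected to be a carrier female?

Cross: X+X+ × X-Y
Offspring: 2 X+X-, 2 X+Y
Probability of a carrier female: 2/4 = 1/2
Expected count = 1/2 × 72 = 36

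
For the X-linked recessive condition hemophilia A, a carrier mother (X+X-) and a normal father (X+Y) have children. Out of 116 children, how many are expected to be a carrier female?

Cross: X+X- × X+Y
Offspring: 1 X+X+, 1 X+Y, 1 X+X-, 1 X-Y
Probability of a carrier female: 1/4
Expected count = 1/4 × 116 = 29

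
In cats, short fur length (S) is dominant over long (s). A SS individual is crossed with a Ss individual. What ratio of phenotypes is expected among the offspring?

Punnett square for SS × Ss:
Offspring genotypes: 2 SS, 2 Ss
short: 4, long: 0
Ratio: all short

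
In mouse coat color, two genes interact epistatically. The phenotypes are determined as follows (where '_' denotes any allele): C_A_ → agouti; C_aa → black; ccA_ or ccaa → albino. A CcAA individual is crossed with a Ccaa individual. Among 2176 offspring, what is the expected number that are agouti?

Cross: CcAA × Ccaa — consider each gene separately:
C gene: Cc × Cc → 1 CC, 2 Cc, 1 cc → 3 C_ : 1 cc (out of 4)
A gene: AA × aa → 4 Aa → 4 A_ (out of 4)
Genotype classes (out of 4 × 4 = 16): C_A_ = 3×4 = 12; ccA_ = 1×4 = 4
Apply the phenotype rules: C_A_ (12) → agouti; ccA_ (4) → albino
Phenotype counts (out of 16): 12 agouti, 4 albino
agouti: 12 out of 16 → fraction 3/4
Expected count = 3/4 × 2176 = 1632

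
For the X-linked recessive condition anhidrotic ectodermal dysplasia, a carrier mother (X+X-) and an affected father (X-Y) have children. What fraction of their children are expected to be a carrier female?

Cross: X+X- × X-Y
Offspring: 1 X+X-, 1 X+Y, 1 X-X-, 1 X-Y
Probability of a carrier female: 1/4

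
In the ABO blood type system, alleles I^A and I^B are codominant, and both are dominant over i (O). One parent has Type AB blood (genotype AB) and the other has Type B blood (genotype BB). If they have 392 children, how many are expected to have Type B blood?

Cross: AB × BB
Possible offspring genotypes: 2 AB, 2 BB
Blood type counts: 2 Type AB, 2 Type B
Probability of Type B: 2/4 = 1/2
Expected count = 1/2 × 392 = 196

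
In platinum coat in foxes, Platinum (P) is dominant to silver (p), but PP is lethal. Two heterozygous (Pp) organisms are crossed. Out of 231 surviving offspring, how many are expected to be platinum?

Cross: Pp × Pp
Punnett square offspring (before lethality): 1 PP, 2 Pp, 1 pp
The PP genotype is lethal (embryos die); surviving offspring: 2 Pp, 1 pp
platinum: 2 out of 3 → fraction 2/3
Expected count = 2/3 × 231 = 154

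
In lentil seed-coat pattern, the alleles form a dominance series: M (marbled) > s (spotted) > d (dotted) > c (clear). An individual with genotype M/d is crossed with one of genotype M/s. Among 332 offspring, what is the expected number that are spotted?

Cross: M/d × M/s
Allele dominance: M > s > d > c
Offspring genotypes: 1 M/M, 1 M/s, 1 M/d, 1 s/d
Phenotype counts: 3 marbled, 1 spotted
spotted: 1 out of 4 → fraction 1/4
Expected count = 1/4 × 332 = 83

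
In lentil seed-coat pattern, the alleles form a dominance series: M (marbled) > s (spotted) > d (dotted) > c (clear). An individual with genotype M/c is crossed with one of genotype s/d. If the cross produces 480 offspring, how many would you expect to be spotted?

Cross: M/c × s/d
Allele dominance: M > s > d > c
Offspring genotypes: 1 M/s, 1 M/d, 1 s/c, 1 d/c
Phenotype counts: 2 marbled, 1 spotted, 1 dotted
spotted: 1 out of 4 → fraction 1/4
Expected count = 1/4 × 480 = 120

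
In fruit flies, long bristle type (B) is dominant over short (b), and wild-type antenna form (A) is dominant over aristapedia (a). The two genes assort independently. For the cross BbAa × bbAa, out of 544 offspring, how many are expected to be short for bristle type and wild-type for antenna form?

Dihybrid cross BbAa × bbAa — consider each gene separately:
bristle type: Bb × bb → 2 Bb, 2 bb → 2 B_ : 2 bb (out of 4)
antenna form: Aa × Aa → 1 AA, 2 Aa, 1 aa → 3 A_ : 1 aa (out of 4)
Looking for: short (bb) and wild-type (A_)
P(short) = 2/4, P(wild-type) = 3/4
P(both) = 2/4 × 3/4 = 6/16 = 3/8
Expected count = 3/8 × 544 = 204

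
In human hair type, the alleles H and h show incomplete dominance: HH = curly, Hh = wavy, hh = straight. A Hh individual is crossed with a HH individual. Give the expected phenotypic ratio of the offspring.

Punnett square for Hh × HH:
Offspring genotypes: 2 HH, 2 Hh
Phenotype counts: 2 curly, 2 wavy
Ratio: 1 curly : 1 wavy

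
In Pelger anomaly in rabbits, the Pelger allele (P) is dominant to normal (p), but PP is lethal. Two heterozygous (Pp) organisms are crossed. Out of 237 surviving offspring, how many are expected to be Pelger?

Cross: Pp × Pp
Punnett square offspring (before lethality): 1 PP, 2 Pp, 1 pp
The PP genotype is lethal (embryos die); surviving offspring: 2 Pp, 1 pp
Pelger: 2 out of 3 → fraction 2/3
Expected count = 2/3 × 237 = 158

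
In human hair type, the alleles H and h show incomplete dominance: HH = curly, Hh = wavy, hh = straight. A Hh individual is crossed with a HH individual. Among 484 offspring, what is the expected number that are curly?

Punnett square for Hh × HH:
Offspring genotypes: 2 HH, 2 Hh
Phenotype counts: 2 curly, 2 wavy
curly: 2 out of 4 → fraction 1/2
Expected count = 1/2 × 484 = 242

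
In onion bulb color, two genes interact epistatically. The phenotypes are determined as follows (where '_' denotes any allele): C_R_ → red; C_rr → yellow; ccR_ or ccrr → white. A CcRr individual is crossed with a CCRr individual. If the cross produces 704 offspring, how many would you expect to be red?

Cross: CcRr × CCRr — consider each gene separately:
C gene: Cc × CC → 2 CC, 2 Cc → 4 C_ (out of 4)
R gene: Rr × Rr → 1 RR, 2 Rr, 1 rr → 3 R_ : 1 rr (out of 4)
Genotype classes (out of 4 × 4 = 16): C_R_ = 4×3 = 12; C_rr = 4×1 = 4
Apply the phenotype rules: C_R_ (12) → red; C_rr (4) → yellow
Phenotype counts (out of 16): 12 red, 4 yellow
red: 12 out of 16 → fraction 3/4
Expected count = 3/4 × 704 = 528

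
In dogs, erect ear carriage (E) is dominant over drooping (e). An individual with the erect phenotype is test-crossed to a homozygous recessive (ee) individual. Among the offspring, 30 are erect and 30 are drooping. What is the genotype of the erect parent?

Test cross: ? × ee
Offspring: 30 erect, 30 drooping — approximately 1:1.
A 1:1 ratio in a test cross indicates the unknown parent is heterozygous (Ee).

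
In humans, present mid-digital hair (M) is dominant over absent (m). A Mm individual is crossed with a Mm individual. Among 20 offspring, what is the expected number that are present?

Punnett square for Mm × Mm:
Offspring genotypes: 1 MM, 2 Mm, 1 mm
present: 3, absent: 1
present: 3 out of 4 → fraction 3/4
Expected count = 3/4 × 20 = 15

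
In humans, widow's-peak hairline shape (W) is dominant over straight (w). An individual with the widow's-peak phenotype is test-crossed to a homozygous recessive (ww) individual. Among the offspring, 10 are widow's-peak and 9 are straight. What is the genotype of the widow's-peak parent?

Test cross: ? × ww
Offspring: 10 widow's-peak, 9 straight — approximately 1:1.
A 1:1 ratio in a test cross indicates the unknown parent is heterozygous (Ww).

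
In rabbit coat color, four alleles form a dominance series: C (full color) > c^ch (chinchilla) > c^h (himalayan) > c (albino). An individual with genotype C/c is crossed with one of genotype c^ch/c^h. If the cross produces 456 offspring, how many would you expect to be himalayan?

Cross: C/c × c^ch/c^h
Allele dominance: C > c^ch > c^h > c
Offspring genotypes: 1 C/c^ch, 1 C/c^h, 1 c^ch/c, 1 c^h/c
Phenotype counts: 2 full color, 1 chinchilla, 1 himalayan
himalayan: 1 out of 4 → fraction 1/4
Expected count = 1/4 × 456 = 114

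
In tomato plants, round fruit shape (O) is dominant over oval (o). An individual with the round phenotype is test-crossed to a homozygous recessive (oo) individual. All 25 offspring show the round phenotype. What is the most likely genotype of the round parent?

Test cross: ? × oo
All offspring are round.
If the unknown parent were heterozygous (Oo), about half of 25 offspring would be oval; none are. The unknown parent is most likely homozygous dominant (OO).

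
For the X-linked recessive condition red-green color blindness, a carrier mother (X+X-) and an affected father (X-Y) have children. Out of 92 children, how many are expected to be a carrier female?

Cross: X+X- × X-Y
Offspring: 1 X+X-, 1 X+Y, 1 X-X-, 1 X-Y
Probability of a carrier female: 1/4
Expected count = 1/4 × 92 = 23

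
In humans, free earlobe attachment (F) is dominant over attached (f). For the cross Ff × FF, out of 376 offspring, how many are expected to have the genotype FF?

Punnett square for Ff × FF:
Offspring genotypes: 2 FF, 2 Ff
Total offspring: 4
Count with target: 2
Probability: 2/4 = 1/2
Expected count = 1/2 × 376 = 188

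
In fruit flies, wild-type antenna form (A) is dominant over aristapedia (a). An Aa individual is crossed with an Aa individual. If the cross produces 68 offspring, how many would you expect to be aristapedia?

Punnett square for Aa × Aa:
Offspring genotypes: 1 AA, 2 Aa, 1 aa
wild-type: 3, aristapedia: 1
aristapedia: 1 out of 4 → fraction 1/4
Expected count = 1/4 × 68 = 17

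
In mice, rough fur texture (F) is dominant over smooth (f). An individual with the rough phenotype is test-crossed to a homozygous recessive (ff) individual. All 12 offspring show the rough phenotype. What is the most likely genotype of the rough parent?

Test cross: ? × ff
All offspring are rough.
If the unknown parent were heterozygous (Ff), about half of 12 offspring would be smooth; none are. The unknown parent is most likely homozygous dominant (FF).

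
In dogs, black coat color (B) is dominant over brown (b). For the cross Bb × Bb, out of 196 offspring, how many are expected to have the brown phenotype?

Punnett square for Bb × Bb:
Offspring genotypes: 1 BB, 2 Bb, 1 bb
Total offspring: 4
Count with target: 1
Probability: 1/4
Expected count = 1/4 × 196 = 49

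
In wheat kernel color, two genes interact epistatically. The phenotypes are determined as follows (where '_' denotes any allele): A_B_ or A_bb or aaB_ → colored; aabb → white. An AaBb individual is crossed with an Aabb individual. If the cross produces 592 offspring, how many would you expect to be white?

Cross: AaBb × Aabb — consider each gene separately:
A gene: Aa × Aa → 1 AA, 2 Aa, 1 aa → 3 A_ : 1 aa (out of 4)
B gene: Bb × bb → 2 Bb, 2 bb → 2 B_ : 2 bb (out of 4)
Genotype classes (out of 4 × 4 = 16): A_B_ = 3×2 = 6; A_bb = 3×2 = 6; aaB_ = 1×2 = 2; aabb = 1×2 = 2
Apply the phenotype rules: A_B_ (6) + A_bb (6) + aaB_ (2) → colored; aabb (2) → white
Phenotype counts (out of 16): 14 colored, 2 white
white: 2 out of 16 → fraction 1/8
Expected count = 1/8 × 592 = 74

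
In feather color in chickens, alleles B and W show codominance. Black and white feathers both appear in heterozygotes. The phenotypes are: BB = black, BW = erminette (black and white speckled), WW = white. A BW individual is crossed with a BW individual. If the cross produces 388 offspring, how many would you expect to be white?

Punnett square for BW × BW:
Offspring genotypes: 1 BB, 2 BW, 1 WW
Phenotype counts: 1 black, 2 erminette (black and white speckled), 1 white
white: 1 out of 4 → fraction 1/4
Expected count = 1/4 × 388 = 97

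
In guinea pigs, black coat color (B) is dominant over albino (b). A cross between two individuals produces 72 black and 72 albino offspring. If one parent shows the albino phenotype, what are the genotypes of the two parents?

Observed offspring: 72 black, 72 albino
The observed ratio simplifies to 1:1. One parent shows albino, so its genotype must be bb. A 1:1 offspring split requires the other parent to be heterozygous (Bb).
Parent genotypes: bb × Bb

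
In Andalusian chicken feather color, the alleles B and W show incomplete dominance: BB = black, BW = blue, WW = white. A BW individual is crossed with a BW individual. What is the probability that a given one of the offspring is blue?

Punnett square for BW × BW:
Offspring genotypes: 1 BB, 2 BW, 1 WW
Phenotype counts: 1 black, 2 blue, 1 white
blue: 2 out of 4
Probability: 2/4 = 1/2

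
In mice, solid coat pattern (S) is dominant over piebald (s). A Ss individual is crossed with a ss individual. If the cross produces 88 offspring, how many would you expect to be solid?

Punnett square for Ss × ss:
Offspring genotypes: 2 Ss, 2 ss
solid: 2, piebald: 2
solid: 2 out of 4 → fraction 1/2
Expected count = 1/2 × 88 = 44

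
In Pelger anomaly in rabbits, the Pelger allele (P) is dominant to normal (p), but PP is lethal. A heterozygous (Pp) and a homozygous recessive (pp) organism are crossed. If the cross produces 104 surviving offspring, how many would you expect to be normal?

Cross: Pp × pp
Punnett square offspring (before lethality): 2 Pp, 2 pp
No PP offspring are produced in this cross.
normal: 2 out of 4 → fraction 1/2
Expected count = 1/2 × 104 = 52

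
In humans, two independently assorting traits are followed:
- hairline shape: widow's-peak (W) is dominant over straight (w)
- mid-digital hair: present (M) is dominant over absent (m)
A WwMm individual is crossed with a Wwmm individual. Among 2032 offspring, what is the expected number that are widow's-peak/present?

Dihybrid cross WwMm × Wwmm — consider each gene separately:
hairline shape: Ww × Ww → 1 WW, 2 Ww, 1 ww → 3 W_ : 1 ww (out of 4)
mid-digital hair: Mm × mm → 2 Mm, 2 mm → 2 M_ : 2 mm (out of 4)
Combine (counts out of 4 × 4 = 16): widow's-peak/present (W_M_) = 3×2 = 6; widow's-peak/absent (W_mm) = 3×2 = 6; straight/present (wwM_) = 1×2 = 2; straight/absent (wwmm) = 1×2 = 2
Phenotype counts (out of 16): 6 widow's-peak/present, 6 widow's-peak/absent, 2 straight/present, 2 straight/absent
widow's-peak/present: 6 out of 16 → fraction 3/8
Expected count = 3/8 × 2032 = 762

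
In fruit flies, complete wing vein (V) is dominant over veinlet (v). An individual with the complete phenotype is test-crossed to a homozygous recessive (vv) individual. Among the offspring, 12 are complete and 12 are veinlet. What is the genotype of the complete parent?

Test cross: ? × vv
Offspring: 12 complete, 12 veinlet — approximately 1:1.
A 1:1 ratio in a test cross indicates the unknown parent is heterozygous (Vv).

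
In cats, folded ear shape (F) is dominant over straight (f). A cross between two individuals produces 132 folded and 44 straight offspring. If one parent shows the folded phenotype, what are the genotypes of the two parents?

Observed offspring: 132 folded, 44 straight
The observed ratio simplifies to 3:1. Straight (ff) offspring appear, so each parent must contribute one f allele. The parent stated to show folded carries F, so it is Ff. The other parent is then either Ff or ff: Ff × ff would give a 1:1 split, whereas Ff × Ff gives 3:1 — matching the data. So both parents are heterozygous (Ff × Ff).
Parent genotypes: Ff × Ff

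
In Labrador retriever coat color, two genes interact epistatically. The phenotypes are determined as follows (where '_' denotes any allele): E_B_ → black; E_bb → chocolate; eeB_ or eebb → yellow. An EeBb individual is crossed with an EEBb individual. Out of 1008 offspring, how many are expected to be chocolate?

Cross: EeBb × EEBb — consider each gene separately:
E gene: Ee × EE → 2 EE, 2 Ee → 4 E_ (out of 4)
B gene: Bb × Bb → 1 BB, 2 Bb, 1 bb → 3 B_ : 1 bb (out of 4)
Genotype classes (out of 4 × 4 = 16): E_B_ = 4×3 = 12; E_bb = 4×1 = 4
Apply the phenotype rules: E_B_ (12) → black; E_bb (4) → chocolate
Phenotype counts (out of 16): 12 black, 4 chocolate
chocolate: 4 out of 16 → fraction 1/4
Expected count = 1/4 × 1008 = 252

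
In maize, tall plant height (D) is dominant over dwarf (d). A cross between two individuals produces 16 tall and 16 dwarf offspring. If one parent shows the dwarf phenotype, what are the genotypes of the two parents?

Observed offspring: 16 tall, 16 dwarf
The observed ratio simplifies to 1:1. One parent shows dwarf, so its genotype must be dd. A 1:1 offspring split requires the other parent to be heterozygous (Dd).
Parent genotypes: dd × Dd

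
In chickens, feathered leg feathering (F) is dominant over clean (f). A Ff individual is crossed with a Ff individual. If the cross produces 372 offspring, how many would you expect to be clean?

Punnett square for Ff × Ff:
Offspring genotypes: 1 FF, 2 Ff, 1 ff
feathered: 3, clean: 1
clean: 1 out of 4 → fraction 1/4
Expected count = 1/4 × 372 = 93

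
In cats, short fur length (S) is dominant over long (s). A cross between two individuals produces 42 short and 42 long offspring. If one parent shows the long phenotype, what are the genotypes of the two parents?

Observed offspring: 42 short, 42 long
The observed ratio simplifies to 1:1. One parent shows long, so its genotype must be ss. A 1:1 offspring split requires the other parent to be heterozygous (Ss).
Parent genotypes: ss × Ss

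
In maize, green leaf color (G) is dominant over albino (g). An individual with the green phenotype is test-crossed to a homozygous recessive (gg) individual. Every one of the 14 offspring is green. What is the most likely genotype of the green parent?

Test cross: ? × gg
All offspring are green.
If the unknown parent were heterozygous (Gg), about half of 14 offspring would be albino; none are. The unknown parent is most likely homozygous dominant (GG).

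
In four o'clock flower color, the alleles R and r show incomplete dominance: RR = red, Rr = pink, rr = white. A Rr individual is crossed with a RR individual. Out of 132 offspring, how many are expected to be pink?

Punnett square for Rr × RR:
Offspring genotypes: 2 RR, 2 Rr
Phenotype counts: 2 red, 2 pink
pink: 2 out of 4 → fraction 1/2
Expected count = 1/2 × 132 = 66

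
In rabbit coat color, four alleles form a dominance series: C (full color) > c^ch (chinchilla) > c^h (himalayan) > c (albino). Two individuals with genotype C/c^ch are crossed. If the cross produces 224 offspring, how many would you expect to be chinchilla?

Cross: C/c^ch × C/c^ch
Allele dominance: C > c^ch > c^h > c
Offspring genotypes: 1 C/C, 2 C/c^ch, 1 c^ch/c^ch
Phenotype counts: 3 full color, 1 chinchilla
chinchilla: 1 out of 4 → fraction 1/4
Expected count = 1/4 × 224 = 56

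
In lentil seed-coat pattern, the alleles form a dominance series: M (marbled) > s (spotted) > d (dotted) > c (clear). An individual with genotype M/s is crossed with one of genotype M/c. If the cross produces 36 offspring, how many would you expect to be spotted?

Cross: M/s × M/c
Allele dominance: M > s > d > c
Offspring genotypes: 1 M/M, 1 M/c, 1 M/s, 1 s/c
Phenotype counts: 3 marbled, 1 spotted
spotted: 1 out of 4 → fraction 1/4
Expected count = 1/4 × 36 = 9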